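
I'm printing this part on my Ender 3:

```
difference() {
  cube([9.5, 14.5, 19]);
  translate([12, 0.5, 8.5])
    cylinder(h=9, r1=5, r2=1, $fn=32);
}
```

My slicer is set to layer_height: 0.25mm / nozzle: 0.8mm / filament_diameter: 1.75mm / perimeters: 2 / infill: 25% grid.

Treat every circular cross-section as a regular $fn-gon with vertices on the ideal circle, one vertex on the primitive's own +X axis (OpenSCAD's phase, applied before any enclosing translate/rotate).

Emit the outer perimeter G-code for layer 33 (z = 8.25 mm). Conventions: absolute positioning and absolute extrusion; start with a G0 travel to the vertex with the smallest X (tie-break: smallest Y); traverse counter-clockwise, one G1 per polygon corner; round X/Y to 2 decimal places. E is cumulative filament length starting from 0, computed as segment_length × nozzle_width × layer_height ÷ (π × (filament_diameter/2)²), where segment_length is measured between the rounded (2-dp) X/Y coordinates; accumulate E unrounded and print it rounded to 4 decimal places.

At z = 8.25 mm: the cube is present — its section is the full 9.5×14.5 rectangle; the cone at (12, 0.5) is absent (z outside [8.5, 17.5]); Taking the first minus the rest: none of the subtracted shapes is present at this height, so the 9.5×14.5 cube is unchanged — 1 connected region. The outline is a single polygon with 4 vertices. Extrusion per mm of travel: 0.8 × 0.25 / (π × 0.875²) = 0.083150. Accumulating E over each segment gives final E = 3.9912.

G0 X0.00 Y0.00 Z8.25
G1 X9.50 Y0.00 E0.7899
G1 X9.50 Y14.50 E1.9956
G1 X0.00 Y14.50 E2.7855
G1 X0.00 Y0.00 E3.9912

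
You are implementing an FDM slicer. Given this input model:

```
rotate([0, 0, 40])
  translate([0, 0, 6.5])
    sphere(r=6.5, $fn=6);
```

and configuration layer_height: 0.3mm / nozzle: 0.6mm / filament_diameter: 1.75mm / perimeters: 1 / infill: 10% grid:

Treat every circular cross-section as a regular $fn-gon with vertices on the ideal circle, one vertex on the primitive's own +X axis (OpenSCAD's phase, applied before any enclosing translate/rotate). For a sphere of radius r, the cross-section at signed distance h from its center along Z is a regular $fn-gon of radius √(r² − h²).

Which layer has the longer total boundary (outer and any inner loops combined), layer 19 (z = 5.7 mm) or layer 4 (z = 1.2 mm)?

layer 19 (z = 5.7 mm)

Layer 19 (z = 5.7): the r=6.5 sphere contributes a regular 6-gon of circumradius √(6.5²−0.8²) = 6.451 (perimeter = 2·6·6.451·sin(180°/6) = 38.70 mm); (whole slice rotated 40° about Z — lengths, areas and connectivity unchanged). So its perimeter = 38.70 mm. Layer 4 (z = 1.2): the r=6.5 sphere contributes a regular 6-gon of circumradius √(6.5²−5.3²) = 3.763 (perimeter = 2·6·3.763·sin(180°/6) = 22.58 mm); (whole slice rotated 40° about Z — lengths, areas and connectivity unchanged). So its perimeter = 22.58 mm. Layer 19 is larger (38.70 vs 22.58 mm).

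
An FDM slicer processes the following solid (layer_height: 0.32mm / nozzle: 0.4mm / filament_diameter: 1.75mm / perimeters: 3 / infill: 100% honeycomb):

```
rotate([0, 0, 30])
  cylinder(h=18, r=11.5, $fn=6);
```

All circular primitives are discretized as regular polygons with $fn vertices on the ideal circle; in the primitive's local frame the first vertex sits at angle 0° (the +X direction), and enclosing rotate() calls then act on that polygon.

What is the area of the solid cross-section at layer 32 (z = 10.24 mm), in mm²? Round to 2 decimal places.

343.60 mm²

At z = 10.24 mm: the r=11.5 cylinder gives a regular 6-gon of circumradius 11.5 (constant along its height) (area = (6/2)·11.500²·sin(360°/6) = 343.60 mm²); (rotated 30° about Z; rotation is an isometry so areas/perimeters/island counts are preserved). Overall, the cross-section is a single solid region. Net area = 343.60 mm².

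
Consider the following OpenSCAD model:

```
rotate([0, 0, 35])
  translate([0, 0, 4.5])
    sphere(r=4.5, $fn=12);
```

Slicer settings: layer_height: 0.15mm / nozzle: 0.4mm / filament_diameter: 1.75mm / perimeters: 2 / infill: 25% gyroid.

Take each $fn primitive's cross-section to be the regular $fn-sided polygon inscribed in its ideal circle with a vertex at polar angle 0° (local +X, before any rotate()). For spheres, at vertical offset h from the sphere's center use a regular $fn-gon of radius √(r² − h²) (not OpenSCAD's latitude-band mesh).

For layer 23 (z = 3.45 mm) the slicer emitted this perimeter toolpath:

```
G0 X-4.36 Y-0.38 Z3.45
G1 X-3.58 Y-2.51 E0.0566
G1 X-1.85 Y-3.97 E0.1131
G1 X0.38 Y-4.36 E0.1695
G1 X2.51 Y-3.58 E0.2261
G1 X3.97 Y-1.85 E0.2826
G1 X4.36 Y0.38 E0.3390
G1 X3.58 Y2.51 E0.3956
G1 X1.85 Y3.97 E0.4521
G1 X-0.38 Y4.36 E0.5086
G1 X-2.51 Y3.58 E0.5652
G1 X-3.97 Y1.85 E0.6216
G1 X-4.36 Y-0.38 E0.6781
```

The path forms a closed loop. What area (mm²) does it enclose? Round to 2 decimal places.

57.45 mm²

Apply the shoelace formula to the sequence of (X, Y) vertices; enclosed area = 57.45 mm².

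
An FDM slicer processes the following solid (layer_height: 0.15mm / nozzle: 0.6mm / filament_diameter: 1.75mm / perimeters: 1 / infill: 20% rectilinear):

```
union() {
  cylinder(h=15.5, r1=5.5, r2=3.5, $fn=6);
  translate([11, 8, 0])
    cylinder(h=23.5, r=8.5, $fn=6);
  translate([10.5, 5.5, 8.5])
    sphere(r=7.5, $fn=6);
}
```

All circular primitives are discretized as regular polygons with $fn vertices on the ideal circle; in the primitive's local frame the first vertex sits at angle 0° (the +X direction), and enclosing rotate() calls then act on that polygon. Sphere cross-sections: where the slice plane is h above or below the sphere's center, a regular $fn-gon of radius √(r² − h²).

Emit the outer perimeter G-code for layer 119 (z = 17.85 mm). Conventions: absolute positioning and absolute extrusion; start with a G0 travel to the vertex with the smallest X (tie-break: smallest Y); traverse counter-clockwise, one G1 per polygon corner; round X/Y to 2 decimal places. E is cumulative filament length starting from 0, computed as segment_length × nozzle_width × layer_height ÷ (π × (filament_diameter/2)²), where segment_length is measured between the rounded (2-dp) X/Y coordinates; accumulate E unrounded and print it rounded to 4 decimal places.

G0 X2.50 Y8.00 Z17.85
G1 X6.75 Y0.64 E0.3180
G1 X15.25 Y0.64 E0.6361
G1 X19.50 Y8.00 E0.9541
G1 X15.25 Y15.36 E1.2721
G1 X6.75 Y15.36 E1.5901
G1 X2.50 Y8.00 E1.9081

At z = 17.85 mm: the cone is not intersected at this z (z outside [0, 15.5]); the r=8.5 cylinder at (11, 8) contributes a regular 6-gon of circumradius 8.5; the sphere at (10.5, 5.5) is not intersected at this z (|z−center|=9.350 > r=7.5); Combining (union): only the r=8.5 cylinder at (11, 8) is present, so the union is just that shape — 1 connected region. The outline is a single polygon with 6 vertices. Extrusion per mm of travel: 0.6 × 0.15 / (π × 0.875²) = 0.037418. Accumulating E over each segment gives final E = 1.9081.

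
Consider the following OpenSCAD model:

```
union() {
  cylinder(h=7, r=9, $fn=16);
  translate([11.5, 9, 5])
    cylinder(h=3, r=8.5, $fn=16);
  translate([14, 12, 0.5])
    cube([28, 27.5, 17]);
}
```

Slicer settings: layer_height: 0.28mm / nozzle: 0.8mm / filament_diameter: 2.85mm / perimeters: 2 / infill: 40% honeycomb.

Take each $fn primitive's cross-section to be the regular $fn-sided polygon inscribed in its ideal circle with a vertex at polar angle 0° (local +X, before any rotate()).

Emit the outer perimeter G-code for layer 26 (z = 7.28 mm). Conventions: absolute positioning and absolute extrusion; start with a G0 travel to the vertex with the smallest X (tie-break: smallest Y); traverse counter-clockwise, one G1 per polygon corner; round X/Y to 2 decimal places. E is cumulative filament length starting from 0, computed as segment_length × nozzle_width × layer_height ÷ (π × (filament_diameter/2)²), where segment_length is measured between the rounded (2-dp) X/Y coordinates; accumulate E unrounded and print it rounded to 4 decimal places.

G0 X3.00 Y9.00 Z7.28
G1 X3.65 Y5.75 E0.1164
G1 X5.49 Y2.99 E0.2329
G1 X8.25 Y1.15 E0.3493
G1 X11.50 Y0.50 E0.4657
G1 X14.75 Y1.15 E0.5821
G1 X17.51 Y2.99 E0.6986
G1 X19.35 Y5.75 E0.8150
G1 X20.00 Y9.00 E0.9314
G1 X19.40 Y12.00 E1.0388
G1 X42.00 Y12.00 E1.8324
G1 X42.00 Y39.50 E2.7980
G1 X14.00 Y39.50 E3.7812
G1 X14.00 Y17.00 E4.5712
G1 X11.50 Y17.50 E4.6607
G1 X8.25 Y16.85 E4.7771
G1 X5.49 Y15.01 E4.8936
G1 X3.65 Y12.25 E5.0100
G1 X3.00 Y9.00 E5.1264

At z = 7.28 mm: the cylinder does not reach this height (z outside [0, 7]); the cylinder at (11.5, 9): section is a regular 16-gon, circumradius r=8.5; the cube at (14, 12) is present — its section is the full 28×27.5 rectangle; Taking the union: the regions partially overlap (shared area 17.56 mm²), so overlapping operands fuse into one piece — 1 connected region. The outline is a single polygon with 18 vertices. Extrusion per mm of travel: 0.8 × 0.28 / (π × 1.425²) = 0.035113. Accumulating E over each segment gives final E = 5.1264.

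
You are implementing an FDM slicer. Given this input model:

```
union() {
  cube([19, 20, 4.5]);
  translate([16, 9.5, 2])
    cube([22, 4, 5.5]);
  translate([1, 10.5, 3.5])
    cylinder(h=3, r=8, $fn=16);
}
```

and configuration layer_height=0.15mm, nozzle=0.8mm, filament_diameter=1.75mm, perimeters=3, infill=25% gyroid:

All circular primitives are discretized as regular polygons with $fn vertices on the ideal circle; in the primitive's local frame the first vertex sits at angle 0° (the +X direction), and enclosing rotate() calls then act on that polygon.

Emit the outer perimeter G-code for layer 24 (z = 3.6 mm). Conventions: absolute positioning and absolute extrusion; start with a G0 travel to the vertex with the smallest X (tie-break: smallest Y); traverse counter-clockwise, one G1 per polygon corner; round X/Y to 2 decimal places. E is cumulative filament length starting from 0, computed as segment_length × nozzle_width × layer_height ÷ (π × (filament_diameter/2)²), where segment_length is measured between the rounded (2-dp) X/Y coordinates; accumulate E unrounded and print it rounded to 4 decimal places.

At z = 3.6 mm: the 19×20 cube contributes its full rectangle; the cube at (16, 9.5) (footprint 22×4) is included at this height; the r=8 cylinder at (1, 10.5) gives a regular 16-gon of circumradius 8 (constant along its height); Taking the union: the regions partially overlap (shared area 125.77 mm²), so overlapping operands fuse into one piece — 1 connected region. The outline is a single polygon with 17 vertices. Extrusion per mm of travel: 0.8 × 0.15 / (π × 0.875²) = 0.049890. Accumulating E over each segment gives final E = 6.1531.

G0 X-7.00 Y10.50 Z3.60
G1 X-6.39 Y7.44 E0.1557
G1 X-4.66 Y4.84 E0.3115
G1 X-2.06 Y3.11 E0.4673
G1 X0.00 Y2.70 E0.5721
G1 X0.00 Y0.00 E0.7068
G1 X19.00 Y0.00 E1.6547
G1 X19.00 Y9.50 E2.1286
G1 X38.00 Y9.50 E3.0766
G1 X38.00 Y13.50 E3.2761
G1 X19.00 Y13.50 E4.2240
G1 X19.00 Y20.00 E4.5483
G1 X0.00 Y20.00 E5.4962
G1 X0.00 Y18.30 E5.5810
G1 X-2.06 Y17.89 E5.6858
G1 X-4.66 Y16.16 E5.8416
G1 X-6.39 Y13.56 E5.9974
G1 X-7.00 Y10.50 E6.1531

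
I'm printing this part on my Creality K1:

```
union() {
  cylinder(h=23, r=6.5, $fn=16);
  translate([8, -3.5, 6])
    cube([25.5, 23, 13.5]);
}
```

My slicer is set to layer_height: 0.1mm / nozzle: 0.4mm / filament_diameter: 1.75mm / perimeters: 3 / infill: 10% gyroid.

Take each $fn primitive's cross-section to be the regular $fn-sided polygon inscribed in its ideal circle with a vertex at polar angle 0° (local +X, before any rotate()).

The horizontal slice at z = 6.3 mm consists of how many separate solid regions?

2

At z = 6.3 mm: the r=6.5 cylinder gives a regular 16-gon of circumradius 6.5 (constant along its height); the 25.5×23 cube at (8, -3.5) contributes its full rectangle; Taking the union: the 2 present regions are separate (no shared area or edge), so areas and boundary lengths simply add and each stays a separate island — 2 connected regions. The result has 2 disconnected regions.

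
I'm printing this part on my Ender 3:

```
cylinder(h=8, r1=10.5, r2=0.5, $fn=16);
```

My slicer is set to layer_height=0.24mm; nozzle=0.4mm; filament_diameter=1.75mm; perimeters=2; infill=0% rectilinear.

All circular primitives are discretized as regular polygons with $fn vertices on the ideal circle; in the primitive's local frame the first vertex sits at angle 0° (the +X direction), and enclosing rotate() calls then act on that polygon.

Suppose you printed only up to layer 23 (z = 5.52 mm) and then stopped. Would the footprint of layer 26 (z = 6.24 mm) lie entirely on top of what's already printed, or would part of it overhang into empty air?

entirely on top

Compare the two slices. At z = 5.52: the cone: at t=0.690 of its height the radius interpolates to r₁+(r₂−r₁)t = 3.600, giving a regular 16-gon of that circumradius (area = (16/2)·3.600²·sin(360°/16) = 39.68 mm²). At z = 6.24: the cone: at t=0.780 of its height the radius interpolates to r₁+(r₂−r₁)t = 2.700, giving a regular 16-gon of that circumradius (area = (16/2)·2.700²·sin(360°/16) = 22.32 mm²). Checking containment: the cross-section at z = 6.24 is a subset of the cross-section at z = 5.52.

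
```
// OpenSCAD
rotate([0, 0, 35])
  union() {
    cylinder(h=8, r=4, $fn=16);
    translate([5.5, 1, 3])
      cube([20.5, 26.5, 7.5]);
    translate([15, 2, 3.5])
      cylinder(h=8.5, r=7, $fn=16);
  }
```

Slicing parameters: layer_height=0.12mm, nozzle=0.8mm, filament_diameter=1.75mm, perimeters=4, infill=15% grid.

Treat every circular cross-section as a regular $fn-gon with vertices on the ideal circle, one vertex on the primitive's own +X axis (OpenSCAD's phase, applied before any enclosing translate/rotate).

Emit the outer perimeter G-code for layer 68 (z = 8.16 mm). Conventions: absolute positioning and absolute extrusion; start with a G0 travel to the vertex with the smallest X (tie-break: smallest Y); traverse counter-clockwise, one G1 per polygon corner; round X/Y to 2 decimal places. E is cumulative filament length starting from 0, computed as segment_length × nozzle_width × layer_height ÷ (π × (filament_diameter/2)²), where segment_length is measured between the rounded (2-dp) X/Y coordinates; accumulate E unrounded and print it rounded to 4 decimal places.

At z = 8.16 mm: the cylinder does not reach this height (z outside [0, 8]); the cube at (5.5, 1) is present — its section is the full 20.5×26.5 rectangle; the r=7 cylinder at (15, 2) gives a regular 16-gon of circumradius 7 (constant along its height); Merging all regions: the regions partially overlap (shared area 88.81 mm²), so overlapping operands fuse into one piece — 1 connected region; (rotated 35° about Z; rotation is an isometry so areas/perimeters/island counts are preserved). The outline is a single polygon with 13 vertices. Extrusion per mm of travel: 0.8 × 0.12 / (π × 0.875²) = 0.039912. Accumulating E over each segment gives final E = 3.9995.

G0 X-11.27 Y25.68 Z8.16
G1 X3.93 Y3.97 E1.0578
G1 X6.14 Y5.52 E1.1655
G1 X7.38 Y4.34 E1.2338
G1 X9.92 Y3.35 E1.3426
G1 X12.66 Y3.41 E1.4520
G1 X15.16 Y4.51 E1.5610
G1 X17.04 Y6.48 E1.6697
G1 X18.03 Y9.03 E1.7789
G1 X17.97 Y11.76 E1.8879
G1 X17.28 Y13.32 E1.9559
G1 X20.72 Y15.73 E2.1236
G1 X5.52 Y37.44 E3.1813
G1 X-11.27 Y25.68 E3.9995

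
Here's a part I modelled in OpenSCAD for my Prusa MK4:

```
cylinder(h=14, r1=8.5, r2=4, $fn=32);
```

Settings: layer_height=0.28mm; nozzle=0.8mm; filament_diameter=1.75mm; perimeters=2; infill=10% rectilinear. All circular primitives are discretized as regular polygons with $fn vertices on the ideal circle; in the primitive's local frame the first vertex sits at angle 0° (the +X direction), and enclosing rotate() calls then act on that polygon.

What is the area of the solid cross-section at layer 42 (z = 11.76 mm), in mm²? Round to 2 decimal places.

69.54 mm²

At z = 11.76 mm: the cone: at t=0.840 of its height the radius interpolates to r₁+(r₂−r₁)t = 4.720, giving a regular 32-gon of that circumradius (area = (32/2)·4.720²·sin(360°/32) = 69.54 mm²). Overall, the cross-section is a single solid region. Net area = 69.54 mm².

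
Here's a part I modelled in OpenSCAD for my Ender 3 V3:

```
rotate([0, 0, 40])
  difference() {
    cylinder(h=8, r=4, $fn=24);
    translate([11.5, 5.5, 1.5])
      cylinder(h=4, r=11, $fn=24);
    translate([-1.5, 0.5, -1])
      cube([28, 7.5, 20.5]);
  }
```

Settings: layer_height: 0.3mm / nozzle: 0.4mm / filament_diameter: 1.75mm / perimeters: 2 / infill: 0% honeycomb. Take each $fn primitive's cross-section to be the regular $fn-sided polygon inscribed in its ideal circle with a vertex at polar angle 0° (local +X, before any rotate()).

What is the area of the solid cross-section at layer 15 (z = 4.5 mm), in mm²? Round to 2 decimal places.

At z = 4.5 mm: the cylinder: section is a regular 24-gon, circumradius r=4 (area = (24/2)·4.000²·sin(360°/24) = 49.69 mm²); the cylinder at (11.5, 5.5): section is a regular 24-gon, circumradius r=11 (area = (24/2)·11.000²·sin(360°/24) = 375.81 mm²); the cube at (-1.5, 0.5) (footprint 28×7.5) is included at this height (area 210.00 mm²); Subtracting the remaining from the first: starting from the r=4 cylinder (49.69 mm²), the r=11 cylinder at (11.5, 5.5) partially overlaps it — only the 9.74 mm² overlap (of its 375.81 mm²) is removed, clipping the outline; the 28×7.5 cube at (-1.5, 0.5) partially overlaps it — only the 8.94 mm² overlap (of its 210.00 mm²) is removed, clipping the outline — area = 31.01 mm²; (whole slice rotated 40° about Z — lengths, areas and connectivity unchanged). Overall, the cross-section is a single solid region. Net area = 31.01 mm².

31.01 mm²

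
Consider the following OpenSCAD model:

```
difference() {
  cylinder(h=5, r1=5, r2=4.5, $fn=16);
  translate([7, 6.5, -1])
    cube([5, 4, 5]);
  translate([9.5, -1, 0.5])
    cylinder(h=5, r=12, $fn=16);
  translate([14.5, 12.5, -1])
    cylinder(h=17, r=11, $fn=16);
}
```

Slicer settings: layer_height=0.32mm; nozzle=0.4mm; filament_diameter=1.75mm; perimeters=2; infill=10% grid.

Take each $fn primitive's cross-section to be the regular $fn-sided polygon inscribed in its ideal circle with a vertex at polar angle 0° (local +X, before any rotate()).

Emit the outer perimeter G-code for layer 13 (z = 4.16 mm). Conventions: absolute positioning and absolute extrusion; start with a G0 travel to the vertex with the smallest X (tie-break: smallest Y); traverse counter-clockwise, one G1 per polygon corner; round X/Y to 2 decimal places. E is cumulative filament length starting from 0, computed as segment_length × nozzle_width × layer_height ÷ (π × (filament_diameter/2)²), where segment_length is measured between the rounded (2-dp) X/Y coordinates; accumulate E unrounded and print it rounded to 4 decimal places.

At z = 4.16 mm: the cone: at t=0.832 of its height the radius interpolates to r₁+(r₂−r₁)t = 4.584, giving a regular 16-gon of that circumradius; the cube at (7, 6.5) does not reach this height (z outside [-1, 4]); the cylinder at (9.5, -1): section is a regular 16-gon, circumradius r=12; the r=11 cylinder at (14.5, 12.5) gives a regular 16-gon of circumradius 11 (constant along its height); Taking the first minus the rest: starting from the cone, the r=12 cylinder at (9.5, -1) partially overlaps it — only the 50.04 mm² overlap (of its 440.85 mm²) is removed, clipping the outline; the r=11 cylinder at (14.5, 12.5) misses the remaining region (no effect) — 1 connected region. The outline is a single polygon with 10 vertices. Extrusion per mm of travel: 0.4 × 0.32 / (π × 0.875²) = 0.053216. Accumulating E over each segment gives final E = 1.0713.

G0 X-4.58 Y0.00 Z4.16
G1 X-4.24 Y-1.75 E0.0949
G1 X-3.24 Y-3.24 E0.1904
G1 X-1.87 Y-4.16 E0.2782
G1 X-2.50 Y-1.00 E0.4497
G1 X-1.59 Y3.59 E0.6987
G1 X-1.07 Y4.37 E0.7486
G1 X-1.75 Y4.24 E0.7854
G1 X-3.24 Y3.24 E0.8809
G1 X-4.24 Y1.75 E0.9764
G1 X-4.58 Y0.00 E1.0713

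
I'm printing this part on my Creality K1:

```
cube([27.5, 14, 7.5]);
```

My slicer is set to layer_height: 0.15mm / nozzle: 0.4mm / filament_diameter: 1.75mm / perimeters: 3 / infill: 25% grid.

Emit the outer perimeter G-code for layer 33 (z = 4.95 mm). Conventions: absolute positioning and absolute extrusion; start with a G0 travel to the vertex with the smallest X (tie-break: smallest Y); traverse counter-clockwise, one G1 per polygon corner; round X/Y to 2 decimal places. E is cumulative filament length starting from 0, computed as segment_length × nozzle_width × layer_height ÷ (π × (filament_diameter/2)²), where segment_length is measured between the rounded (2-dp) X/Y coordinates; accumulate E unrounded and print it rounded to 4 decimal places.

G0 X0.00 Y0.00 Z4.95
G1 X27.50 Y0.00 E0.6860
G1 X27.50 Y14.00 E1.0352
G1 X0.00 Y14.00 E1.7212
G1 X0.00 Y0.00 E2.0704

At z = 4.95 mm: the cube (footprint 27.5×14) is included at this height. The outline is a single polygon with 4 vertices. Extrusion per mm of travel: 0.4 × 0.15 / (π × 0.875²) = 0.024945. Accumulating E over each segment gives final E = 2.0704.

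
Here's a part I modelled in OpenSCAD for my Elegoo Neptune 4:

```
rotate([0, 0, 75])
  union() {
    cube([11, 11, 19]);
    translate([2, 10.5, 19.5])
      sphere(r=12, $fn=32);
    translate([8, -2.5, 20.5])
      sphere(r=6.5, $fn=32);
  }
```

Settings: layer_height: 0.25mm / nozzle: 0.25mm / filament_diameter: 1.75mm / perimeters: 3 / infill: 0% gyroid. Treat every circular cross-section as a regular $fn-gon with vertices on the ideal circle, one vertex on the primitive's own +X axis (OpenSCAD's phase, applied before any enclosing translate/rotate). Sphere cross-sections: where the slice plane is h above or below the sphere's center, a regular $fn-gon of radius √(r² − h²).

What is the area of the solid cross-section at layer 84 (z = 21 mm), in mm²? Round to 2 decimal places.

At z = 21 mm: the cube is not intersected at this z (z outside [0, 19]); the r=12 sphere at (2, 10.5) contributes a regular 32-gon of circumradius √(12²−1.5²) = 11.906 (area = (32/2)·11.906²·sin(360°/32) = 442.46 mm²); the r=6.5 sphere at (8, -2.5) contributes a regular 32-gon of circumradius √(6.5²−0.5²) = 6.481 (area = (32/2)·6.481²·sin(360°/32) = 131.10 mm²); Merging all regions: the regions partially overlap — summed areas 573.57 mm² minus the doubly-counted overlap 29.44 mm² gives 544.12 mm² — area = 544.12 mm²; (rotated 75° about Z; rotation is an isometry so areas/perimeters/island counts are preserved). Overall, the cross-section is a single solid region. Net area = 544.12 mm².

544.12 mm²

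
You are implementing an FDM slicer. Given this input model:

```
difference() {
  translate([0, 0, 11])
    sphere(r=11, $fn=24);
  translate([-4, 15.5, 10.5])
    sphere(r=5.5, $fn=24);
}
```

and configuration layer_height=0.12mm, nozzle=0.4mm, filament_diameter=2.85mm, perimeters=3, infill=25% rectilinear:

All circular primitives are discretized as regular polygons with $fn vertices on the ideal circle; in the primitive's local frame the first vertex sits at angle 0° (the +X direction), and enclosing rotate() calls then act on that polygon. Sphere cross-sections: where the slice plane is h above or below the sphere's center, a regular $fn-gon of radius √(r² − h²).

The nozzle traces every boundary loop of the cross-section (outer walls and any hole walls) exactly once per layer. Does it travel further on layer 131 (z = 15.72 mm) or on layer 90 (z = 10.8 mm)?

Layer 131 (z = 15.72): the sphere: section is a regular 24-gon, circumradius = √(r²−h²) = √(11²−4.72²) = 9.936 (perimeter = 2·24·9.936·sin(180°/24) = 62.25 mm); the r=5.5 sphere at (-4, 15.5) slices to a regular 24-gon of circumradius 1.733 (√(r²−h²) with h=5.22 from center) (perimeter = 2·24·1.733·sin(180°/24) = 10.85 mm); After the difference (first − rest): starting from the r=11 sphere, the r=5.5 sphere at (-4, 15.5) misses the remaining region (no effect) — boundary = 62.25 mm. So its perimeter = 62.25 mm. Layer 90 (z = 10.8): the r=11 sphere contributes a regular 24-gon of circumradius √(11²−0.2²) = 10.998 (perimeter = 2·24·10.998·sin(180°/24) = 68.91 mm); the sphere at (-4, 15.5): section is a regular 24-gon, circumradius = √(r²−h²) = √(5.5²−0.3²) = 5.492 (perimeter = 2·24·5.492·sin(180°/24) = 34.41 mm); After the difference (first − rest): starting from the r=11 sphere, the r=5.5 sphere at (-4, 15.5) partially overlaps it — only the 0.86 mm² overlap (of its 93.67 mm²) is removed, clipping the outline — boundary = 68.94 mm. So its perimeter = 68.94 mm. Layer 90 is larger (68.94 vs 62.25 mm).

layer 90 (z = 10.8 mm)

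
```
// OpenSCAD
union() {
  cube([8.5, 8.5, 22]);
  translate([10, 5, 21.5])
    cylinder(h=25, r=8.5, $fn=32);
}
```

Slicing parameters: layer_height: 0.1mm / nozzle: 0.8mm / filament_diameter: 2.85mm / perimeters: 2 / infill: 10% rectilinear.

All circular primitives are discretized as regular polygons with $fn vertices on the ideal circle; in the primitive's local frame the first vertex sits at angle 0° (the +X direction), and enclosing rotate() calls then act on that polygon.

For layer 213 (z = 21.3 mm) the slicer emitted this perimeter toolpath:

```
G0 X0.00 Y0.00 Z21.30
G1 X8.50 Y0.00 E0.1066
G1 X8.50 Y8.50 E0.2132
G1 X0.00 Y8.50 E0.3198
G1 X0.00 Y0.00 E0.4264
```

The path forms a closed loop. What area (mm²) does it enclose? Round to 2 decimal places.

72.25 mm²

Apply the shoelace formula to the sequence of (X, Y) vertices; enclosed area = 72.25 mm².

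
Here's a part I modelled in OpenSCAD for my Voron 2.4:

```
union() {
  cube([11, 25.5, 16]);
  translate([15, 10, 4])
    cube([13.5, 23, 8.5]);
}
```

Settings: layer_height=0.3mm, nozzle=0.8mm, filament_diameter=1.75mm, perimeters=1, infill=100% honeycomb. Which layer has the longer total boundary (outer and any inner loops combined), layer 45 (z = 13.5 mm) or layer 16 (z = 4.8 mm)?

Layer 45 (z = 13.5): the cube (footprint 11×25.5) is included at this height (perimeter 73.00 mm); the cube at (15, 10) is not intersected at this z (z outside [4, 12.5]); Combining (union): only the 11×25.5 cube is present, so the union is just that shape — boundary = 73.00 mm. So its perimeter = 73.00 mm. Layer 16 (z = 4.8): the cube is present — its section is the full 11×25.5 rectangle (perimeter 73.00 mm); the cube at (15, 10) is present — its section is the full 13.5×23 rectangle (perimeter 73.00 mm); Merging all regions: the 2 present regions are separate (no shared area or edge), so areas and boundary lengths simply add and each stays a separate island — boundary = 146.00 mm. So its perimeter = 146.00 mm. Layer 16 is larger (146.00 vs 73.00 mm).

layer 16 (z = 4.8 mm)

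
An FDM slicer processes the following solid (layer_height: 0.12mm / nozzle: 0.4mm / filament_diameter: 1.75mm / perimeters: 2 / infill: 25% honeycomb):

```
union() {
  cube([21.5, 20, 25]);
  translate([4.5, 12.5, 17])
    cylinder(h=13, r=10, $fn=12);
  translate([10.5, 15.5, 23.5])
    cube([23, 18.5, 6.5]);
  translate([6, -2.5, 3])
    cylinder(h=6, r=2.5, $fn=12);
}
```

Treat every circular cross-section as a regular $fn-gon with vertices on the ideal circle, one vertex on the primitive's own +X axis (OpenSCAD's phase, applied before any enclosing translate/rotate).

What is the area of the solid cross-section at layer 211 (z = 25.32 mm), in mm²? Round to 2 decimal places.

716.11 mm²

At z = 25.32 mm: the cube is not intersected at this z (z outside [0, 25]); the cylinder at (4.5, 12.5): section is a regular 12-gon, circumradius r=10 (area = (12/2)·10.000²·sin(360°/12) = 300.00 mm²); the cube at (10.5, 15.5) is present — its section is the full 23×18.5 rectangle (area 425.50 mm²); the cylinder at (6, -2.5) is not intersected at this z (z outside [3, 9]); Merging all regions: the regions partially overlap — summed areas 725.50 mm² minus the doubly-counted overlap 9.39 mm² gives 716.11 mm² — area = 716.11 mm². Overall, the cross-section is a single solid region. Net area = 716.11 mm².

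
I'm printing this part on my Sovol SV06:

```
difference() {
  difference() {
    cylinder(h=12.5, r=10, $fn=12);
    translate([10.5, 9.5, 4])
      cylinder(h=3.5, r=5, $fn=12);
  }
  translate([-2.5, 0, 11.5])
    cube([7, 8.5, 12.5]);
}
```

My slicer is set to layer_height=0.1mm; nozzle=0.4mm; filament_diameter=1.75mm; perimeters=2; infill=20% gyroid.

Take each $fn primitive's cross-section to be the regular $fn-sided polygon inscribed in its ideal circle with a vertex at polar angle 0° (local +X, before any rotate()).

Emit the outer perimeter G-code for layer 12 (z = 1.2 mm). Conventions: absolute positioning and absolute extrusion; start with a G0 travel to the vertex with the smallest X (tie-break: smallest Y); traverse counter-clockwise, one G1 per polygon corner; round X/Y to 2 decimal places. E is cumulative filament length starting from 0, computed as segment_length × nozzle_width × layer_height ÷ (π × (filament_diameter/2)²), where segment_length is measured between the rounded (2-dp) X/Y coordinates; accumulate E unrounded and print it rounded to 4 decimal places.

At z = 1.2 mm: the r=10 cylinder contributes a regular 12-gon of circumradius 10; the cylinder at (10.5, 9.5) is absent (z outside [4, 7.5]); Taking the first minus the rest: none of the subtracted shapes is present at this height, so the r=10 cylinder is unchanged — 1 connected region; the cube at (-2.5, 0) is absent (z outside [11.5, 24]); Subtracting the remaining from the first: none of the subtracted shapes is present at this height, so that combined region is unchanged — 1 connected region. The outline is a single polygon with 12 vertices. Extrusion per mm of travel: 0.4 × 0.1 / (π × 0.875²) = 0.016630. Accumulating E over each segment gives final E = 1.0330.

G0 X-10.00 Y0.00 Z1.20
G1 X-8.66 Y-5.00 E0.0861
G1 X-5.00 Y-8.66 E0.1722
G1 X0.00 Y-10.00 E0.2582
G1 X5.00 Y-8.66 E0.3443
G1 X8.66 Y-5.00 E0.4304
G1 X10.00 Y0.00 E0.5165
G1 X8.66 Y5.00 E0.6026
G1 X5.00 Y8.66 E0.6887
G1 X0.00 Y10.00 E0.7747
G1 X-5.00 Y8.66 E0.8608
G1 X-8.66 Y5.00 E0.9469
G1 X-10.00 Y0.00 E1.0330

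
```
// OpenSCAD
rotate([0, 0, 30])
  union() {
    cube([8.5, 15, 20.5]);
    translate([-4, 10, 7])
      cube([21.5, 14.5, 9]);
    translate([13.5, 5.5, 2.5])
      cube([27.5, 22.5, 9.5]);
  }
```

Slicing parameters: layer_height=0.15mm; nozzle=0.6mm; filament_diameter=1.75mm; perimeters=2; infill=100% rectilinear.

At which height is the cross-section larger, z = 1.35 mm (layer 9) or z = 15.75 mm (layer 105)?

layer 105 (z = 15.75 mm)

Layer 9 (z = 1.35): the cube is present — its section is the full 8.5×15 rectangle (area 127.50 mm²); the cube at (-4, 10) does not reach this height (z outside [7, 16]); the cube at (13.5, 5.5) does not reach this height (z outside [2.5, 12]); Combining (union): only the 8.5×15 cube is present, so the union is just that shape — area = 127.50 mm²; (whole slice rotated 30° about Z — lengths, areas and connectivity unchanged). So its area = 127.50 mm². Layer 105 (z = 15.75): the cube (footprint 8.5×15) is included at this height (area 127.50 mm²); the 21.5×14.5 cube at (-4, 10) contributes its full rectangle (area 311.75 mm²); the cube at (13.5, 5.5) does not reach this height (z outside [2.5, 12]); Taking the union: the regions partially overlap — summed areas 439.25 mm² minus the doubly-counted overlap 42.50 mm² gives 396.75 mm² — area = 396.75 mm²; (rotated 30° about Z; rotation is an isometry so areas/perimeters/island counts are preserved). So its area = 396.75 mm². Layer 105 is larger (396.75 vs 127.50 mm²).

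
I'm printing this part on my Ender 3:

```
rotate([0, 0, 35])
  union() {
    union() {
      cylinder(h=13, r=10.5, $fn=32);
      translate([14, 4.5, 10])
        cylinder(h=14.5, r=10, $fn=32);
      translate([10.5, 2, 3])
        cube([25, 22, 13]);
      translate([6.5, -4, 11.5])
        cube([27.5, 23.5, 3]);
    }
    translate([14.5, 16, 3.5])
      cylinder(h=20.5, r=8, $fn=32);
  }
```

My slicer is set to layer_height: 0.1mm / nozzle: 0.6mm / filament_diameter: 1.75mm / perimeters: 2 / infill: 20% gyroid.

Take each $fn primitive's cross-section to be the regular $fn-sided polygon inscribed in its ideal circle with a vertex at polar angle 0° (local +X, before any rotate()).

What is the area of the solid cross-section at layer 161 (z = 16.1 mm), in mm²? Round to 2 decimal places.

At z = 16.1 mm: the cylinder does not reach this height (z outside [0, 13]); the r=10 cylinder at (14, 4.5) contributes a regular 32-gon of circumradius 10 (area = (32/2)·10.000²·sin(360°/32) = 312.14 mm²); the cube at (10.5, 2) does not reach this height (z outside [3, 16]); the cube at (6.5, -4) does not reach this height (z outside [11.5, 14.5]); Merging all regions: only the r=10 cylinder at (14, 4.5) is present, so the union is just that shape — area = 312.14 mm²; the r=8 cylinder at (14.5, 16) gives a regular 32-gon of circumradius 8 (constant along its height) (area = (32/2)·8.000²·sin(360°/32) = 199.77 mm²); Taking the union: the regions partially overlap — summed areas 511.92 mm² minus the doubly-counted overlap 60.87 mm² gives 451.05 mm² — area = 451.05 mm²; (rotated 35° about Z; rotation is an isometry so areas/perimeters/island counts are preserved). Overall, the cross-section is a single solid region. Net area = 451.05 mm².

451.05 mm²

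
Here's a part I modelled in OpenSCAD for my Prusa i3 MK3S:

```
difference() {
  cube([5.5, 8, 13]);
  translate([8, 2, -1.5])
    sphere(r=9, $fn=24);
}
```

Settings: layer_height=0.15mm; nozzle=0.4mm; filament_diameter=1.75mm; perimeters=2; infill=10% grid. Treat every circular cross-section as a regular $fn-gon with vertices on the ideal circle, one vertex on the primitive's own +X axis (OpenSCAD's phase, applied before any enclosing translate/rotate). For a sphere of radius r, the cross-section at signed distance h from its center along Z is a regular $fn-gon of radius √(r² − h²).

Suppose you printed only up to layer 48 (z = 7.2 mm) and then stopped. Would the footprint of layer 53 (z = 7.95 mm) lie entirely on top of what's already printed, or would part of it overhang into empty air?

entirely on top

Compare the two slices. At z = 7.2: the cube (footprint 5.5×8) is included at this height (area 44.00 mm²); the r=9 sphere at (8, 2) contributes a regular 24-gon of circumradius √(9²−8.7²) = 2.304 (area = (24/2)·2.304²·sin(360°/24) = 16.49 mm²); Subtracting the remaining from the first: starting from the 5.5×8 cube (44.00 mm²), the r=9 sphere at (8, 2) misses the remaining region (no effect) — area = 44.00 mm². At z = 7.95: the cube is present — its section is the full 5.5×8 rectangle (area 44.00 mm²); the sphere at (8, 2) is not intersected at this z (|z−center|=9.450 > r=9); Taking the first minus the rest: none of the subtracted shapes is present at this height, so the 5.5×8 cube is unchanged — area = 44.00 mm². Checking containment: the cross-section at z = 7.95 is a subset of the cross-section at z = 7.2.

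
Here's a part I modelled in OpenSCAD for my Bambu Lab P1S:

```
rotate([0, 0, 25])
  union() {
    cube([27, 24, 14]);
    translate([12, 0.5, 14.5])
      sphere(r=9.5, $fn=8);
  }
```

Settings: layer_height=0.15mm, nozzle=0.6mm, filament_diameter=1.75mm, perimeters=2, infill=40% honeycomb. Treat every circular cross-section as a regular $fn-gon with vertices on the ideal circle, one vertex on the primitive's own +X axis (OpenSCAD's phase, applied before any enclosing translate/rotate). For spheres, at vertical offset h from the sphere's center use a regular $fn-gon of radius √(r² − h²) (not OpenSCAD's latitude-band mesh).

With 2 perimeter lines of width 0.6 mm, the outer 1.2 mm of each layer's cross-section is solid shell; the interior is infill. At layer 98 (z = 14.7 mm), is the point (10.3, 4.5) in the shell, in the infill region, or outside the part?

infill

At z = 14.7 mm: the cube is absent (z outside [0, 14]); the sphere at (12, 0.5): section is a regular 8-gon, circumradius = √(r²−h²) = √(9.5²−0.2²) = 9.498; Combining (union): only the r=9.5 sphere at (12, 0.5) is present, so the union is just that shape — 1 connected region; (rotated 25° about Z; rotation is an isometry so areas/perimeters/island counts are preserved). Overall, the cross-section is a single solid region. Undo the 25° rotation: the query point maps to (11.237, -0.275) in the un-rotated model frame. The nearest boundary edge runs (5.28, -6.22)→(12.00, -9.00); distance from the point to it = 7.77 mm. The point is inside the cross-section and 7.77 mm from the nearest boundary — more than the 1.2 mm shell width (2 × 0.6), so it's in the infill interior.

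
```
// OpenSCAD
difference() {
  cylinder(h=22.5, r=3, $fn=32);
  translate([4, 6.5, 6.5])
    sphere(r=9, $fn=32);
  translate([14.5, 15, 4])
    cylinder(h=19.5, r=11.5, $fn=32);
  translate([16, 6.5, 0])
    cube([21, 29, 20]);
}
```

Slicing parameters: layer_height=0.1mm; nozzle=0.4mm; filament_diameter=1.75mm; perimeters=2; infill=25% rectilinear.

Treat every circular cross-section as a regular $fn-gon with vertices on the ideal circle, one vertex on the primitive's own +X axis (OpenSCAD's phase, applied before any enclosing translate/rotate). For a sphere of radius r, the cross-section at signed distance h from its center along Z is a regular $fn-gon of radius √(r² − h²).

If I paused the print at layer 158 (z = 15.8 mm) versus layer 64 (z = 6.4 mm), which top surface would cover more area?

layer 158 (z = 15.8 mm)

Layer 158 (z = 15.8): the r=3 cylinder gives a regular 32-gon of circumradius 3 (constant along its height) (area = (32/2)·3.000²·sin(360°/32) = 28.09 mm²); the sphere at (4, 6.5) is absent (|z−center|=9.300 > r=9); the cylinder at (14.5, 15): section is a regular 32-gon, circumradius r=11.5 (area = (32/2)·11.500²·sin(360°/32) = 412.81 mm²); the 21×29 cube at (16, 6.5) contributes its full rectangle (area 609.00 mm²); Taking the first minus the rest: starting from the r=3 cylinder (28.09 mm²), the r=11.5 cylinder at (14.5, 15) misses the remaining region (no effect); the 21×29 cube at (16, 6.5) misses the remaining region (no effect) — area = 28.09 mm². So its area = 28.09 mm². Layer 64 (z = 6.4): the r=3 cylinder contributes a regular 32-gon of circumradius 3 (area = (32/2)·3.000²·sin(360°/32) = 28.09 mm²); the r=9 sphere at (4, 6.5) slices to a regular 32-gon of circumradius 8.999 (√(r²−h²) with h=0.1 from center) (area = (32/2)·8.999²·sin(360°/32) = 252.81 mm²); the cylinder at (14.5, 15): section is a regular 32-gon, circumradius r=11.5 (area = (32/2)·11.500²·sin(360°/32) = 412.81 mm²); the 21×29 cube at (16, 6.5) contributes its full rectangle (area 609.00 mm²); After the difference (first − rest): starting from the r=3 cylinder (28.09 mm²), the r=9 sphere at (4, 6.5) partially overlaps it — only the 20.97 mm² overlap (of its 252.81 mm²) is removed, clipping the outline; the r=11.5 cylinder at (14.5, 15) misses the remaining region (no effect); the 21×29 cube at (16, 6.5) misses the remaining region (no effect) — area = 7.13 mm². So its area = 7.13 mm². Layer 158 is larger (28.09 vs 7.13 mm²).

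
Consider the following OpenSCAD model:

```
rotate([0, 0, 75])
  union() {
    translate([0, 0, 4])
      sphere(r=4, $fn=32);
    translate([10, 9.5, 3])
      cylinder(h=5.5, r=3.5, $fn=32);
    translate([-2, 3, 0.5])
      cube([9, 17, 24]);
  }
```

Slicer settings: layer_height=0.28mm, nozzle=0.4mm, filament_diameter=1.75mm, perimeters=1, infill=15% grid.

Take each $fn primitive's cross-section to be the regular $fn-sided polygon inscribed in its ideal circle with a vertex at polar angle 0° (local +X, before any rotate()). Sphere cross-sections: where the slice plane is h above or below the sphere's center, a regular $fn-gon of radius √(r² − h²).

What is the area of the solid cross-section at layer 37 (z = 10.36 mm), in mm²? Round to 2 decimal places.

At z = 10.36 mm: the sphere is absent (|z−center|=6.360 > r=4); the cylinder at (10, 9.5) is absent (z outside [3, 8.5]); the 9×17 cube at (-2, 3) contributes its full rectangle (area 153.00 mm²); Merging all regions: only the 9×17 cube at (-2, 3) is present, so the union is just that shape — area = 153.00 mm²; (whole slice rotated 75° about Z — lengths, areas and connectivity unchanged). Overall, the cross-section is a single solid region. Net area = 153.00 mm².

153.00 mm²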